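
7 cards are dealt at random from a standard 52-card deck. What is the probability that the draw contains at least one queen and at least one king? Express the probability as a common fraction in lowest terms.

There are C(52,7) = 133784560 possible draws.
By inclusion-exclusion on the complements, draws missing all queens or all kings: C(48,7) + C(48,7) − C(44,7) = 73629072 + 73629072 − 38320568 = 108937576.
So draws with at least one of each: 133784560 − 108937576 = 24846984, probability 24846984/133784560 = 3105873/16723070.

3105873/16723070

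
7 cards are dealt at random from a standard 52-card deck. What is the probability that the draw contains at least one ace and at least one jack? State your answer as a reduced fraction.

3105873/16723070

There are C(52,7) = 133784560 possible draws.
By inclusion-exclusion on the complements, draws missing all aces or all jacks: C(48,7) + C(48,7) − C(44,7) = 73629072 + 73629072 − 38320568 = 108937576.
So draws with at least one of each: 133784560 − 108937576 = 24846984, probability 24846984/133784560 = 3105873/16723070.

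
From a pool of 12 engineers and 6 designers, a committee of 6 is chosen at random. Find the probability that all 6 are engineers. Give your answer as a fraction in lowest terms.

11/221

There are C(18,6) = 18564 possible selections.
Selections with all engineers: C(12,6) = 924.
Probability = 924/18564 = 11/221.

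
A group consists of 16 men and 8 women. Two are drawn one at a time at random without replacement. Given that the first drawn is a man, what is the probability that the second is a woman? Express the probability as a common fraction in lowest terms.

8/23

After removing one man, 23 remain: 15 men and 8 women.
So the probability the next is a woman is 8/23.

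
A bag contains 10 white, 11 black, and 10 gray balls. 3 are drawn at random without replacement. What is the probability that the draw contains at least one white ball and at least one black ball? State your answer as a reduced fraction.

There are C(31,3) = 4495 possible draws.
By inclusion-exclusion on the complements, draws missing all white or all black: C(21,3) + C(20,3) − C(10,3) = 1330 + 1140 − 120 = 2350.
So draws with at least one of each: 4495 − 2350 = 2145, probability 2145/4495 = 429/899.

429/899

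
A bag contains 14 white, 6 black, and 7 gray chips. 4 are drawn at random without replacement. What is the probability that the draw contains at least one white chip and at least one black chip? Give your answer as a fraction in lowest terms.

There are C(27,4) = 17550 possible draws.
By inclusion-exclusion on the complements, draws missing all white or all black: C(13,4) + C(21,4) − C(7,4) = 715 + 5985 − 35 = 6665.
So draws with at least one of each: 17550 − 6665 = 10885, probability 10885/17550 = 2177/3510.

2177/3510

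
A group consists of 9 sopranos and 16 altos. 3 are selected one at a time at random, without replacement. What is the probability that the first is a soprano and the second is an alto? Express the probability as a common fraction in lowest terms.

Multiply the conditional probabilities at each draw: 9/25 · 16/24 = 144/600 = 6/25.

6/25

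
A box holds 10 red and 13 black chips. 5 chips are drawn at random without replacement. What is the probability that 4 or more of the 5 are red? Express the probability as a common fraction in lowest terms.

426/4807

There are C(23,5) = 33649 ways to choose the 5.
Favorable selections (4 or more red): C(10,4)·C(13,1) + C(10,5)·C(13,0) = 2730 + 252 = 2982.
Probability = 2982/33649 = 426/4807.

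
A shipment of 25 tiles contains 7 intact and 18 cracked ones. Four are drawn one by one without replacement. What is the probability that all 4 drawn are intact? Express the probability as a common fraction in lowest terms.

7/2530

Multiply the conditional probabilities at each draw: 7/25 · 6/24 · 5/23 · 4/22 = 840/303600 = 7/2530.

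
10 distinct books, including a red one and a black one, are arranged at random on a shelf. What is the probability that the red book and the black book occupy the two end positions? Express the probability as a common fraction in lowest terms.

1/45

There are 10! = 3628800 arrangements.
Place the red book and the black book at the ends in 2 ways, arrange the remaining 8 in 8! = 40320 ways: 2·40320 = 80640.
Probability = 80640/3628800 = 1/45.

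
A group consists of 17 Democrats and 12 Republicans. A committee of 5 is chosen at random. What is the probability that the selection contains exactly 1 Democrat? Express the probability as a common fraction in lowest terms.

There are C(29,5) = 118755 ways to choose 5 from 29.
Selections with exactly 1 Democrat: choose 1 of the 17 Democrats and 4 of the 12 Republicans, C(17,1)·C(12,4) = 17·495 = 8415.
Probability = 8415/118755 = 187/2639.

187/2639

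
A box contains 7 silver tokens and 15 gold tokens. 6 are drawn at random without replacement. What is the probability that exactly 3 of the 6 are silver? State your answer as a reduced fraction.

There are C(22,6) = 74613 ways to choose 6 from 22.
Selections with exactly 3 silver: choose 3 of the 7 silver and 3 of the 15 gold, C(7,3)·C(15,3) = 35·455 = 15925.
Probability = 15925/74613 = 2275/10659.

2275/10659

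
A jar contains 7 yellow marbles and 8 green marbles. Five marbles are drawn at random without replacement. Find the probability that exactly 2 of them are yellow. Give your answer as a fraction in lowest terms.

56/143

Total number of selections: C(15,5) = 3003.
Selections with exactly 2 yellow: choose 2 of the 7 yellow and 3 of the 8 green, C(7,2)·C(8,3) = 21·56 = 1176.
Probability = 1176/3003 = 56/143.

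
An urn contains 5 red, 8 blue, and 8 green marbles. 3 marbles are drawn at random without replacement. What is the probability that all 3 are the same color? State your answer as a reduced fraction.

There are C(21,3) = 1330 ways to draw 3 marbles.
All same color: C(5,3) + C(8,3) + C(8,3) = 10 + 56 + 56 = 122.
Probability = 122/1330 = 61/665.

61/665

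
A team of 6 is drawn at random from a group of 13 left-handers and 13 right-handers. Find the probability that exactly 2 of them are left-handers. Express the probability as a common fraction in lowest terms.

39/161

There are C(26,6) = 230230 ways to choose 6 from 26.
Selections with exactly 2 left-handers: choose 2 of the 13 left-handers and 4 of the 13 right-handers, C(13,2)·C(13,4) = 78·715 = 55770.
Probability = 55770/230230 = 39/161.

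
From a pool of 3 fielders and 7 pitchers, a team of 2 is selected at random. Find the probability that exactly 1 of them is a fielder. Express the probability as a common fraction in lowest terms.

7/15

The sample space is all 2-subsets of the 10: C(10,2) = 45.
Selections with exactly 1 fielder: choose 1 of the 3 fielders and 1 of the 7 pitchers, C(3,1)·C(7,1) = 3·7 = 21.
Probability = 21/45 = 7/15.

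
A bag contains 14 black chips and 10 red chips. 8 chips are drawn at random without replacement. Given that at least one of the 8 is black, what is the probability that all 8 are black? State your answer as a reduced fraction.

1001/245142

Work in counts. Selections with at least one black: C(24,8) − C(10,8) = 735471 − 45 = 735426.
Of those, selections where all 8 are black: C(14,8) = 3003.
Conditional probability = 3003/735426 = 1001/245142.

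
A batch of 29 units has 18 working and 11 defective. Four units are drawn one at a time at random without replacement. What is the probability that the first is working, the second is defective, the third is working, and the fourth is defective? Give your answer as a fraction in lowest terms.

Multiply the conditional probabilities at each draw: 18/29 · 11/28 · 17/27 · 10/26 = 33660/570024 = 935/15834.

935/15834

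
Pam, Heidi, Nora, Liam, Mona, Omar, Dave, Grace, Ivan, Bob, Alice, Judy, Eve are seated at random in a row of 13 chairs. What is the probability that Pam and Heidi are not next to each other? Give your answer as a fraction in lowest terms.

There are 13! = 6227020800 arrangements.
Arrangements with Pam and Heidi adjacent: 2·12! = 958003200.
So not adjacent: 6227020800 − 958003200 = 5269017600, probability 5269017600/6227020800 = 11/13.

11/13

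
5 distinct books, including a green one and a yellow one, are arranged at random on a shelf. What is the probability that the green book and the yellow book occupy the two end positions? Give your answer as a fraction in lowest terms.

There are 5! = 120 arrangements.
Place the green book and the yellow book at the ends in 2 ways, arrange the remaining 3 in 3! = 6 ways: 2·6 = 12.
Probability = 12/120 = 1/10.

1/10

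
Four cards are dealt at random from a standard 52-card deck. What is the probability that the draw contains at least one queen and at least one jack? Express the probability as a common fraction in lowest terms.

1332/20825

There are C(52,4) = 270725 possible draws.
By inclusion-exclusion on the complements, draws missing all queens or all jacks: C(48,4) + C(48,4) − C(44,4) = 194580 + 194580 − 135751 = 253409.
So draws with at least one of each: 270725 − 253409 = 17316, probability 17316/270725 = 1332/20825.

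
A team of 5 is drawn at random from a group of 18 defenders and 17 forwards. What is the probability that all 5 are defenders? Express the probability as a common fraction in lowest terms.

There are C(35,5) = 324632 possible selections.
Selections with all defenders: C(18,5) = 8568.
Probability = 8568/324632 = 9/341.

9/341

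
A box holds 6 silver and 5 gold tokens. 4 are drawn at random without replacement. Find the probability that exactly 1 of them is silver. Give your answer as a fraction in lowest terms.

Total number of selections: C(11,4) = 330.
Selections with exactly 1 silver: choose 1 of the 6 silver and 3 of the 5 gold, C(6,1)·C(5,3) = 6·10 = 60.
Probability = 60/330 = 2/11.

2/11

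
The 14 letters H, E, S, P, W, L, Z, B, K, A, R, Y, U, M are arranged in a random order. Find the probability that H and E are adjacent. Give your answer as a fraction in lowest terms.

There are 14! = 87178291200 arrangements.
Treat H and E as a block: 13! arrangements of the blocks × 2 orders within the block = 2·6227020800 = 12454041600.
Probability = 12454041600/87178291200 = 1/7.

1/7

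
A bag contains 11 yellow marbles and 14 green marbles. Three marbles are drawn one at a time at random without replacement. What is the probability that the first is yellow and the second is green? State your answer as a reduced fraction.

77/300

Multiply the conditional probabilities at each draw: 11/25 · 14/24 = 154/600 = 77/300.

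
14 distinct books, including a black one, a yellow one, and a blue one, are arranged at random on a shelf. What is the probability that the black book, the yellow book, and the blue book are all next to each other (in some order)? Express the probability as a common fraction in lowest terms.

There are 14! = 87178291200 arrangements.
Treat the three as one block: 12! placements × 3! orders within the block = 479001600·6 = 2874009600.
Probability = 2874009600/87178291200 = 3/91.

3/91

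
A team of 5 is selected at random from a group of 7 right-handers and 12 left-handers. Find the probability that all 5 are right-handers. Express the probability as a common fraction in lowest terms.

7/3876

There are C(19,5) = 11628 possible selections.
Selections with all right-handers: C(7,5) = 21.
Probability = 21/11628 = 7/3876.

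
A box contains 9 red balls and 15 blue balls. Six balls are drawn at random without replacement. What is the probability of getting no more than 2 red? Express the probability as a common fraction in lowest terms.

Total selections: C(24,6) = 134596.
Favorable selections (no more than 2 red): C(9,0)·C(15,6) + C(9,1)·C(15,5) + C(9,2)·C(15,4) = 5005 + 27027 + 49140 = 81172.
Probability = 81172/134596 = 2899/4807.

2899/4807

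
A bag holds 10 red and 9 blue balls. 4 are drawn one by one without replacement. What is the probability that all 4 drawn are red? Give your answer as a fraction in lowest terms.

35/646

Multiply the conditional probabilities at each draw: 10/19 · 9/18 · 8/17 · 7/16 = 5040/93024 = 35/646.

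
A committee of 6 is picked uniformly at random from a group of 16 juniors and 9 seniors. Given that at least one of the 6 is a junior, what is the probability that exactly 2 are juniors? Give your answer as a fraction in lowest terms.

270/3161

Work in counts. Selections with at least one junior: C(25,6) − C(9,6) = 177100 − 84 = 177016.
Of those, selections where exactly 2 are juniors: C(16,2)·C(9,4) = 120·126 = 15120.
Conditional probability = 15120/177016 = 270/3161.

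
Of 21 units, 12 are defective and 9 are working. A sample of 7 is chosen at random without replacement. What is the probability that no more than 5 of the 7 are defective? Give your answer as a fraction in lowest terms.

Total selections: C(21,7) = 116280.
Favorable selections (no more than 5 defective): C(12,0)·C(9,7) + C(12,1)·C(9,6) + C(12,2)·C(9,5) + C(12,3)·C(9,4) + C(12,4)·C(9,3) + C(12,5)·C(9,2) = 36 + 1008 + 8316 + 27720 + 41580 + 28512 = 107172.
Probability = 107172/116280 = 2977/3230.

2977/3230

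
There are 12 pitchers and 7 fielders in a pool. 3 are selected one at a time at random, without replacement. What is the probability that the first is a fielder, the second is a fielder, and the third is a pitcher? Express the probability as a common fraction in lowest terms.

28/323

Multiply the conditional probabilities at each draw: 7/19 · 6/18 · 12/17 = 504/5814 = 28/323.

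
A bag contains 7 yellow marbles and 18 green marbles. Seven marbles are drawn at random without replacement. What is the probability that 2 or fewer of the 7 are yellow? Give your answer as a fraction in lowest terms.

3417/4807

Total selections: C(25,7) = 480700.
Favorable selections (2 or fewer yellow): C(7,0)·C(18,7) + C(7,1)·C(18,6) + C(7,2)·C(18,5) = 31824 + 129948 + 179928 = 341700.
Probability = 341700/480700 = 3417/4807.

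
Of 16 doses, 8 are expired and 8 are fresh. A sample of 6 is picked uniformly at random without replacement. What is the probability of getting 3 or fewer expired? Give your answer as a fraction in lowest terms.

199/286

Total selections: C(16,6) = 8008.
Count the complement (more than 3 expired): C(8,4)·C(8,2) + C(8,5)·C(8,1) + C(8,6)·C(8,0) = 1960 + 448 + 28 = 2436.
Probability = 1 − 2436/8008 = 5572/8008 = 199/286.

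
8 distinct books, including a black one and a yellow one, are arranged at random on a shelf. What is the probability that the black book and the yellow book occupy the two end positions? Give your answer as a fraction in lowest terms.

1/28

There are 8! = 40320 arrangements.
Place the black book and the yellow book at the ends in 2 ways, arrange the remaining 6 in 6! = 720 ways: 2·720 = 1440.
Probability = 1440/40320 = 1/28.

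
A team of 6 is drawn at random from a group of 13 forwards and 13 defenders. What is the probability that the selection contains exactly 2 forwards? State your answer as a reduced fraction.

There are C(26,6) = 230230 ways to choose 6 from 26.
Selections with exactly 2 forwards: choose 2 of the 13 forwards and 4 of the 13 defenders, C(13,2)·C(13,4) = 78·715 = 55770.
Probability = 55770/230230 = 39/161.

39/161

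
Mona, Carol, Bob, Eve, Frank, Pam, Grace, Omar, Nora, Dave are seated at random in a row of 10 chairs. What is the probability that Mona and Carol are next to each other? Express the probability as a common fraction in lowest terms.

There are 10! = 3628800 arrangements.
Treat Mona and Carol as a block: 9! arrangements of the blocks × 2 orders within the block = 2·362880 = 725760.
Probability = 725760/3628800 = 1/5.

1/5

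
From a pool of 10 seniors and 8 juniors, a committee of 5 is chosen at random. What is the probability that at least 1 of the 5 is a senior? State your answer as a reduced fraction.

152/153

Total selections: C(18,5) = 8568.
The complement is all 5 are juniors: C(8,5) = 56.
Probability = 1 − 56/8568 = 8512/8568 = 152/153.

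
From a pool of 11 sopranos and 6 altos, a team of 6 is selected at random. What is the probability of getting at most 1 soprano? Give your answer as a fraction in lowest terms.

67/12376

Total selections: C(17,6) = 12376.
Favorable selections (at most 1 soprano): C(11,0)·C(6,6) + C(11,1)·C(6,5) = 1 + 66 = 67.
Probability = 67/12376.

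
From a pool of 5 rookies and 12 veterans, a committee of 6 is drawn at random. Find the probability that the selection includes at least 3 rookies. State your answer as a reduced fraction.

Total selections: C(17,6) = 12376.
Favorable selections (at least 3 rookies): C(5,3)·C(12,3) + C(5,4)·C(12,2) + C(5,5)·C(12,1) = 2200 + 330 + 12 = 2542.
Probability = 2542/12376 = 1271/6188.

1271/6188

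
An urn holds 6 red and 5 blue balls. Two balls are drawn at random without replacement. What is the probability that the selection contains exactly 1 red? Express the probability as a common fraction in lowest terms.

6/11

The sample space is all 2-subsets of the 11: C(11,2) = 55.
Selections with exactly 1 red: choose 1 of the 6 red and 1 of the 5 blue, C(6,1)·C(5,1) = 6·5 = 30.
Probability = 30/55 = 6/11.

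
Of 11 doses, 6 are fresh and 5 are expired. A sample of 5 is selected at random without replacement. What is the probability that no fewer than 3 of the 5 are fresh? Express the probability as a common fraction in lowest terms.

281/462

Total selections: C(11,5) = 462.
Favorable selections (no fewer than 3 fresh): C(6,3)·C(5,2) + C(6,4)·C(5,1) + C(6,5)·C(5,0) = 200 + 75 + 6 = 281.
Probability = 281/462.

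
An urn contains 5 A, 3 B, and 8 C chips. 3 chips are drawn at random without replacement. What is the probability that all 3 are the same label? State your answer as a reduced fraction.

There are C(16,3) = 560 ways to draw 3 chips.
All same label: C(5,3) + C(3,3) + C(8,3) = 10 + 1 + 56 = 67.
Probability = 67/560.

67/560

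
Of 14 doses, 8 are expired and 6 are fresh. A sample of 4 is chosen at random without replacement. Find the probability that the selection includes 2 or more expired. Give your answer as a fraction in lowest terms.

Total selections: C(14,4) = 1001.
Count the complement (fewer than 2 expired): C(8,0)·C(6,4) + C(8,1)·C(6,3) = 15 + 160 = 175.
Probability = 1 − 175/1001 = 826/1001 = 118/143.

118/143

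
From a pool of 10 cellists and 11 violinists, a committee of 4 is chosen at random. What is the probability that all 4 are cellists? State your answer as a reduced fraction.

2/57

There are C(21,4) = 5985 possible selections.
Selections with all cellists: C(10,4) = 210.
Probability = 210/5985 = 2/57.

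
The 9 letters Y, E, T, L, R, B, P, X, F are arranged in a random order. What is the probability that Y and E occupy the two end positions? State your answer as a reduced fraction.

There are 9! = 362880 arrangements.
Place Y and E at the ends in 2 ways, arrange the remaining 7 in 7! = 5040 ways: 2·5040 = 10080.
Probability = 10080/362880 = 1/36.

1/36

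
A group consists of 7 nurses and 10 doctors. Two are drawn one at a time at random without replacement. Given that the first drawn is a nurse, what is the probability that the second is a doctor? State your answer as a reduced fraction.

5/8

After removing one nurse, 16 remain: 6 nurses and 10 doctors.
So the probability the next is a doctor is 10/16 = 5/8.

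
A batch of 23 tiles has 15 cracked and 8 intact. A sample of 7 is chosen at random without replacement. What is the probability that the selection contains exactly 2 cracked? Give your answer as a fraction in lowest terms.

1960/81719

The sample space is all 7-subsets of the 23: C(23,7) = 245157.
Selections with exactly 2 cracked: choose 2 of the 15 cracked and 5 of the 8 intact, C(15,2)·C(8,5) = 105·56 = 5880.
Probability = 5880/245157 = 1960/81719.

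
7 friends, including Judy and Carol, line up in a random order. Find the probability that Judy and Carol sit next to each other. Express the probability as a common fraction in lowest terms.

2/7

There are 7! = 5040 arrangements.
Treat Judy and Carol as a block: 6! arrangements of the blocks × 2 orders within the block = 2·720 = 1440.
Probability = 1440/5040 = 2/7.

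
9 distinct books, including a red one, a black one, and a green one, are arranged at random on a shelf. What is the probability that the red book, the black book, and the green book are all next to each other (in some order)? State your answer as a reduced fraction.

There are 9! = 362880 arrangements.
Treat the three as one block: 7! placements × 3! orders within the block = 5040·6 = 30240.
Probability = 30240/362880 = 1/12.

1/12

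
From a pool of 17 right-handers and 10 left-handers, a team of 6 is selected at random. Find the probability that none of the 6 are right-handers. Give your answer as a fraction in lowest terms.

7/9867

There are C(27,6) = 296010 possible selections.
Selections with no right-handers (all left-handers): C(10,6) = 210.
Probability = 210/296010 = 7/9867.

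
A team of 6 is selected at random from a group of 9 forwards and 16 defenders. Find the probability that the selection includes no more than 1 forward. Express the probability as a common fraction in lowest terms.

338/1265

Total selections: C(25,6) = 177100.
Favorable selections (no more than 1 forward): C(9,0)·C(16,6) + C(9,1)·C(16,5) = 8008 + 39312 = 47320.
Probability = 47320/177100 = 338/1265.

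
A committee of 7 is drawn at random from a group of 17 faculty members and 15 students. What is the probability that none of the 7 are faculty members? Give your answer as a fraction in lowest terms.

55/28768

There are C(32,7) = 3365856 possible selections.
Selections with no faculty members (all students): C(15,7) = 6435.
Probability = 6435/3365856 = 55/28768.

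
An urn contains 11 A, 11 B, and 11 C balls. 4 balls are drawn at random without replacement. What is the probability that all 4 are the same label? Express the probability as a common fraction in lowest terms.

There are C(33,4) = 40920 ways to draw 4 balls.
All same label: C(11,4) + C(11,4) + C(11,4) = 330 + 330 + 330 = 990.
Probability = 990/40920 = 3/124.

3/124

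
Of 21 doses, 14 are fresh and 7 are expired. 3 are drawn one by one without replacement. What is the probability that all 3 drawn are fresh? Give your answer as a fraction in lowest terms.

26/95

Multiply the conditional probabilities at each draw: 14/21 · 13/20 · 12/19 = 2184/7980 = 26/95.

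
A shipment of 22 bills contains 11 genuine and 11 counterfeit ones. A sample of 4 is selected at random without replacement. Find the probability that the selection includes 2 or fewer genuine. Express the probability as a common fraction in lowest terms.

Total selections: C(22,4) = 7315.
Count the complement (more than 2 genuine): C(11,3)·C(11,1) + C(11,4)·C(11,0) = 1815 + 330 = 2145.
Probability = 1 − 2145/7315 = 5170/7315 = 94/133.

94/133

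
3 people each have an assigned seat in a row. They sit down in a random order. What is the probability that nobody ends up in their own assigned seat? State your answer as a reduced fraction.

1/3

There are 3! = 6 seatings.
By inclusion-exclusion, seatings with no fixed points: C(3,0)·3! − C(3,1)·2! + C(3,2)·1! − C(3,3)·0! = 2.
Probability = 2/6 = 1/3.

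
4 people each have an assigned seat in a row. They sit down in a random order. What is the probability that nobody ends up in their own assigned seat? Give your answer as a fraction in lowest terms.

3/8

There are 4! = 24 seatings.
By inclusion-exclusion, seatings with no fixed points: C(4,0)·4! − C(4,1)·3! + C(4,2)·2! − C(4,3)·1! + C(4,4)·0! = 9.
Probability = 9/24 = 3/8.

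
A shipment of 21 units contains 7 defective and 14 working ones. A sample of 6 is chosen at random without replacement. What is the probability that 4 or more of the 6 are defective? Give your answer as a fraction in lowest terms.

83/1292

There are C(21,6) = 54264 ways to choose the 6.
Favorable selections (4 or more defective): C(7,4)·C(14,2) + C(7,5)·C(14,1) + C(7,6)·C(14,0) = 3185 + 294 + 7 = 3486.
Probability = 3486/54264 = 83/1292.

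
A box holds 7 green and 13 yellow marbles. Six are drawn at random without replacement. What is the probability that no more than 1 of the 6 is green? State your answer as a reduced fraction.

715/2584

There are C(20,6) = 38760 ways to choose the 6.
Favorable selections (no more than 1 green): C(7,0)·C(13,6) + C(7,1)·C(13,5) = 1716 + 9009 = 10725.
Probability = 10725/38760 = 715/2584.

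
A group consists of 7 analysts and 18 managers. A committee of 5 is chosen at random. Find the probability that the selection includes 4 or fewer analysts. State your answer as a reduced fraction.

2529/2530

There are C(25,5) = 53130 ways to choose the 5.
Favorable selections (4 or fewer analysts): C(7,0)·C(18,5) + C(7,1)·C(18,4) + C(7,2)·C(18,3) + C(7,3)·C(18,2) + C(7,4)·C(18,1) = 8568 + 21420 + 17136 + 5355 + 630 = 53109.
Probability = 53109/53130 = 2529/2530.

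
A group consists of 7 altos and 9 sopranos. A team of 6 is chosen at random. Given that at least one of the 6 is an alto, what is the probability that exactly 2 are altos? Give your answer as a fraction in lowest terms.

Work in counts. Selections with at least one alto: C(16,6) − C(9,6) = 8008 − 84 = 7924.
Of those, selections where exactly 2 are altos: C(7,2)·C(9,4) = 21·126 = 2646.
Conditional probability = 2646/7924 = 189/566.

189/566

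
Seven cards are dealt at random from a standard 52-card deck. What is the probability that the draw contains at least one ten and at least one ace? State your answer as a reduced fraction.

3105873/16723070

There are C(52,7) = 133784560 possible draws.
By inclusion-exclusion on the complements, draws missing all tens or all aces: C(48,7) + C(48,7) − C(44,7) = 73629072 + 73629072 − 38320568 = 108937576.
So draws with at least one of each: 133784560 − 108937576 = 24846984, probability 24846984/133784560 = 3105873/16723070.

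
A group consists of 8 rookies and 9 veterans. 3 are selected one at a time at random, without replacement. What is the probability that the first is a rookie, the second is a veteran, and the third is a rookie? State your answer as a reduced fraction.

Multiply the conditional probabilities at each draw: 8/17 · 9/16 · 7/15 = 504/4080 = 21/170.

21/170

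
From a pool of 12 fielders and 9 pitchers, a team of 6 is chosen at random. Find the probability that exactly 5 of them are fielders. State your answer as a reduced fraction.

297/2261

Total number of selections: C(21,6) = 54264.
Selections with exactly 5 fielders: choose 5 of the 12 fielders and 1 of the 9 pitchers, C(12,5)·C(9,1) = 792·9 = 7128.
Probability = 7128/54264 = 297/2261.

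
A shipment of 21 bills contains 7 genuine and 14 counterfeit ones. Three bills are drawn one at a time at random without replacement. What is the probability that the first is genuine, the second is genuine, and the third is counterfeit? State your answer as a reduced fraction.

7/95

Multiply the conditional probabilities at each draw: 7/21 · 6/20 · 14/19 = 588/7980 = 7/95.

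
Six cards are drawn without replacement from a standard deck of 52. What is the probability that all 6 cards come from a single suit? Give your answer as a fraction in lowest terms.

66/195755

There are C(52,6) = 20358520 possible 6-card hands.
Hands of one suit: 4 suits × C(13,6) = 4·1716 = 6864.
Probability = 6864/20358520 = 66/195755.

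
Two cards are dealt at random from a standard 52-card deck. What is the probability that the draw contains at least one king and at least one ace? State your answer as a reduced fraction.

8/663

There are C(52,2) = 1326 possible draws.
By inclusion-exclusion on the complements, draws missing all kings or all aces: C(48,2) + C(48,2) − C(44,2) = 1128 + 1128 − 946 = 1310.
So draws with at least one of each: 1326 − 1310 = 16, probability 16/1326 = 8/663.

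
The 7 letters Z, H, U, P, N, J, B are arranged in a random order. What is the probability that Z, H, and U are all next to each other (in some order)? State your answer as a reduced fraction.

1/7

There are 7! = 5040 arrangements.
Treat the three as one block: 5! placements × 3! orders within the block = 120·6 = 720.
Probability = 720/5040 = 1/7.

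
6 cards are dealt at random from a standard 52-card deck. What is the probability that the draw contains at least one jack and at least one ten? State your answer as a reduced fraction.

There are C(52,6) = 20358520 possible draws.
By inclusion-exclusion on the complements, draws missing all jacks or all tens: C(48,6) + C(48,6) − C(44,6) = 12271512 + 12271512 − 7059052 = 17483972.
So draws with at least one of each: 20358520 − 17483972 = 2874548, probability 2874548/20358520 = 718637/5089630.

718637/5089630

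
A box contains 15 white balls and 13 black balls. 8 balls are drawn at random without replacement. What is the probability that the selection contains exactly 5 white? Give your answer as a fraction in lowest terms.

Total number of selections: C(28,8) = 3108105.
Selections with exactly 5 white: choose 5 of the 15 white and 3 of the 13 black, C(15,5)·C(13,3) = 3003·286 = 858858.
Probability = 858858/3108105 = 286/1035.

286/1035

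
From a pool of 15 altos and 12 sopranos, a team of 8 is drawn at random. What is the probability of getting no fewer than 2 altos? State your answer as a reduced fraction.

892/897

There are C(27,8) = 2220075 ways to choose the 8.
Count the complement (fewer than 2 altos): C(15,0)·C(12,8) + C(15,1)·C(12,7) = 495 + 11880 = 12375.
Probability = 1 − 12375/2220075 = 2207700/2220075 = 892/897.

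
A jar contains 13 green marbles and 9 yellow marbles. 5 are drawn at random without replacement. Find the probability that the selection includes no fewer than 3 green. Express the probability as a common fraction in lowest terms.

13/19

Total selections: C(22,5) = 26334.
Favorable selections (no fewer than 3 green): C(13,3)·C(9,2) + C(13,4)·C(9,1) + C(13,5)·C(9,0) = 10296 + 6435 + 1287 = 18018.
Probability = 18018/26334 = 13/19.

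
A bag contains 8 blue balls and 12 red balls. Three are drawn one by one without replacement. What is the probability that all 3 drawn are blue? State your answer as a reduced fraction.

Multiply the conditional probabilities at each draw: 8/20 · 7/19 · 6/18 = 336/6840 = 14/285.

14/285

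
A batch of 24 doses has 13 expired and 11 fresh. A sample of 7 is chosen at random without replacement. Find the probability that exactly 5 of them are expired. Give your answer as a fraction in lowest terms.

715/3496

Total number of selections: C(24,7) = 346104.
Selections with exactly 5 expired: choose 5 of the 13 expired and 2 of the 11 fresh, C(13,5)·C(11,2) = 1287·55 = 70785.
Probability = 70785/346104 = 715/3496.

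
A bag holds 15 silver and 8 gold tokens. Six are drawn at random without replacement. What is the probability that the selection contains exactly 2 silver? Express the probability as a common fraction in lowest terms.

Total number of selections: C(23,6) = 100947.
Selections with exactly 2 silver: choose 2 of the 15 silver and 4 of the 8 gold, C(15,2)·C(8,4) = 105·70 = 7350.
Probability = 7350/100947 = 350/4807.

350/4807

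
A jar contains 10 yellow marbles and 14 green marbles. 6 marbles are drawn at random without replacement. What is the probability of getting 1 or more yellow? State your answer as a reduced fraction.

1709/1748

There are C(24,6) = 134596 ways to choose the 6.
The complement is all 6 are green: C(14,6) = 3003.
Probability = 1 − 3003/134596 = 131593/134596 = 1709/1748.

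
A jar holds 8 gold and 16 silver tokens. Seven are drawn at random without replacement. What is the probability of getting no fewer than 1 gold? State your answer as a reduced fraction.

3803/3933

There are C(24,7) = 346104 ways to choose the 7.
The complement is all 7 are silver: C(16,7) = 11440.
Probability = 1 − 11440/346104 = 334664/346104 = 3803/3933.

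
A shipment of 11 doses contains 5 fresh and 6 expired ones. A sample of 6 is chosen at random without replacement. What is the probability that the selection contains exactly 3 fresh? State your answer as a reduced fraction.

There are C(11,6) = 462 ways to choose 6 from 11.
Selections with exactly 3 fresh: choose 3 of the 5 fresh and 3 of the 6 expired, C(5,3)·C(6,3) = 10·20 = 200.
Probability = 200/462 = 100/231.

100/231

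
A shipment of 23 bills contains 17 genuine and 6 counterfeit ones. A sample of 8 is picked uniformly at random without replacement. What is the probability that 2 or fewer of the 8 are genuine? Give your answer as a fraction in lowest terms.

4/14421

Total selections: C(23,8) = 490314.
Favorable selections (2 or fewer genuine): C(17,2)·C(6,6) = 136.
Probability = 136/490314 = 4/14421.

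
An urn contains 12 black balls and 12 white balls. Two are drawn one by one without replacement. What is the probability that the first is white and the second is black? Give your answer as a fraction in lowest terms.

Multiply the conditional probabilities at each draw: 12/24 · 12/23 = 144/552 = 6/23.

6/23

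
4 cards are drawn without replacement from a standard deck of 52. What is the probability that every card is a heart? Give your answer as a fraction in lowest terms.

11/4165

There are C(52,4) = 270725 possible 4-card hands.
Hands that are all hearts: C(13,4) = 715.
Probability = 715/270725 = 11/4165.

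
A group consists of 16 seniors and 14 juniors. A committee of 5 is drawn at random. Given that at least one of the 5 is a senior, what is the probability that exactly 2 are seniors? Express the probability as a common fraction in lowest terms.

60/193

Work in counts. Selections with at least one senior: C(30,5) − C(14,5) = 142506 − 2002 = 140504.
Of those, selections where exactly 2 are seniors: C(16,2)·C(14,3) = 120·364 = 43680.
Conditional probability = 43680/140504 = 60/193.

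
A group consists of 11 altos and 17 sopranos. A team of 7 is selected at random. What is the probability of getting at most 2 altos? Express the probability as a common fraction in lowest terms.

289/690

Total selections: C(28,7) = 1184040.
Favorable selections (at most 2 altos): C(11,0)·C(17,7) + C(11,1)·C(17,6) + C(11,2)·C(17,5) = 19448 + 136136 + 340340 = 495924.
Probability = 495924/1184040 = 289/690.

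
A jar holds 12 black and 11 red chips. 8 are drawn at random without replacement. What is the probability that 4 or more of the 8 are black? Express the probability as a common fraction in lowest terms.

10729/14858

There are C(23,8) = 490314 ways to choose the 8.
Count the complement (fewer than 4 black): C(12,0)·C(11,8) + C(12,1)·C(11,7) + C(12,2)·C(11,6) + C(12,3)·C(11,5) = 165 + 3960 + 30492 + 101640 = 136257.
Probability = 1 − 136257/490314 = 354057/490314 = 10729/14858.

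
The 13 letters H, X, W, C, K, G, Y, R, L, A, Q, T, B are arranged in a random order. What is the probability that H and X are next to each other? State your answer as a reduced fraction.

2/13

There are 13! = 6227020800 arrangements.
Treat H and X as a block: 12! arrangements of the blocks × 2 orders within the block = 2·479001600 = 958003200.
Probability = 958003200/6227020800 = 2/13.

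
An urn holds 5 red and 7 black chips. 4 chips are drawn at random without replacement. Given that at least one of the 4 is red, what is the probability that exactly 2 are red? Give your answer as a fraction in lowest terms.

21/46

Work in counts. Selections with at least one red: C(12,4) − C(7,4) = 495 − 35 = 460.
Of those, selections where exactly 2 are red: C(5,2)·C(7,2) = 10·21 = 210.
Conditional probability = 210/460 = 21/46.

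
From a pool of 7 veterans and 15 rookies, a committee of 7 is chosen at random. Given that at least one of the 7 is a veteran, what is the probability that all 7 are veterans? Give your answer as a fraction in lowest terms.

Work in counts. Selections with at least one veteran: C(22,7) − C(15,7) = 170544 − 6435 = 164109.
Of those, selections where all 7 are veterans: C(7,7) = 1.
Conditional probability = 1/164109.

1/164109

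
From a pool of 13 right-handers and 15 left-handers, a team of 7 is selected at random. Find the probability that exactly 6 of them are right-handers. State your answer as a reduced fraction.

Total number of selections: C(28,7) = 1184040.
Selections with exactly 6 right-handers: choose 6 of the 13 right-handers and 1 of the 15 left-handers, C(13,6)·C(15,1) = 1716·15 = 25740.
Probability = 25740/1184040 = 1/46.

1/46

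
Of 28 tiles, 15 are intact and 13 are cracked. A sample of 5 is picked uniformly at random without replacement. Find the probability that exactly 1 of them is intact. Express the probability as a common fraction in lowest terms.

55/504

Total number of selections: C(28,5) = 98280.
Selections with exactly 1 intact: choose 1 of the 15 intact and 4 of the 13 cracked, C(15,1)·C(13,4) = 15·715 = 10725.
Probability = 10725/98280 = 55/504.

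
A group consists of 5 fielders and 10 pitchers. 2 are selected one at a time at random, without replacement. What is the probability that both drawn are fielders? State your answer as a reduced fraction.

Multiply the conditional probabilities at each draw: 5/15 · 4/14 = 20/210 = 2/21.

2/21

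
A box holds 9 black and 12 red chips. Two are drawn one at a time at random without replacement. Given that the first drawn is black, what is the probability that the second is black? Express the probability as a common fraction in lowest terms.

2/5

After removing one black, 20 remain: 8 black and 12 red.
So the probability the next is black is 8/20 = 2/5.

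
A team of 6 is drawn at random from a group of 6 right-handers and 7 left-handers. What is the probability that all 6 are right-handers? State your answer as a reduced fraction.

There are C(13,6) = 1716 possible selections.
Selections with all right-handers: C(6,6) = 1.
Probability = 1/1716.

1/1716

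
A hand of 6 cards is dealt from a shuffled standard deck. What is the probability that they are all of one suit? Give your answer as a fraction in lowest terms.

There are C(52,6) = 20358520 possible 6-card hands.
Hands of one suit: 4 suits × C(13,6) = 4·1716 = 6864.
Probability = 6864/20358520 = 66/195755.

66/195755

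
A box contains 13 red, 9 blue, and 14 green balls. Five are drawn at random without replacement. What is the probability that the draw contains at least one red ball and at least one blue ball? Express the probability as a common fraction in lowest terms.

88205/125664

There are C(36,5) = 376992 possible draws.
By inclusion-exclusion on the complements, draws missing all red or all blue: C(23,5) + C(27,5) − C(14,5) = 33649 + 80730 − 2002 = 112377.
So draws with at least one of each: 376992 − 112377 = 264615, probability 264615/376992 = 88205/125664.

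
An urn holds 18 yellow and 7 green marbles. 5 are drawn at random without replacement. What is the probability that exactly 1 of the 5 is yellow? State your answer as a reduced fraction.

The sample space is all 5-subsets of the 25: C(25,5) = 53130.
Selections with exactly 1 yellow: choose 1 of the 18 yellow and 4 of the 7 green, C(18,1)·C(7,4) = 18·35 = 630.
Probability = 630/53130 = 3/253.

3/253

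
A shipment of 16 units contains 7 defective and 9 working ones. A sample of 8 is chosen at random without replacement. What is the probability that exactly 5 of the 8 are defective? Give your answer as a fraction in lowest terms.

The sample space is all 8-subsets of the 16: C(16,8) = 12870.
Selections with exactly 5 defective: choose 5 of the 7 defective and 3 of the 9 working, C(7,5)·C(9,3) = 21·84 = 1764.
Probability = 1764/12870 = 98/715.

98/715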